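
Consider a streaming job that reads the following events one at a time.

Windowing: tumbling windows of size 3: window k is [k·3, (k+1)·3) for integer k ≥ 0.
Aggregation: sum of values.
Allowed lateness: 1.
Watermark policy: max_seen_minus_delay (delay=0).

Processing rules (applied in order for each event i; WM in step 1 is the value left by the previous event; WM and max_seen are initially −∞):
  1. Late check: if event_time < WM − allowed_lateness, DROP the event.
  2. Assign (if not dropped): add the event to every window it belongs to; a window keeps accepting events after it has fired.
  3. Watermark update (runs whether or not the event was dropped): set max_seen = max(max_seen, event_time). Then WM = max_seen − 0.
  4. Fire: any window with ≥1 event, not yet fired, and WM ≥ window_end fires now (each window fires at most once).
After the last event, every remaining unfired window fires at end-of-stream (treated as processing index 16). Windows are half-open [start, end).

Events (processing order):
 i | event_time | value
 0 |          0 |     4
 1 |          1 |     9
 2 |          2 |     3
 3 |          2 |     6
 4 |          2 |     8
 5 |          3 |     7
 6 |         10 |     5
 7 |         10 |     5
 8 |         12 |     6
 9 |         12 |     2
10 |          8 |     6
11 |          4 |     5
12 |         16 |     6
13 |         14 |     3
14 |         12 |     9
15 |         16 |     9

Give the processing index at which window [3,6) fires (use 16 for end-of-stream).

i=0 t=0 v=4: → [0,3); WM=0
i=1 t=1 v=9: → [0,3); WM=1
i=2 t=2 v=3: → [0,3); WM=2
i=3 t=2 v=6: → [0,3); WM=2
i=4 t=2 v=8: → [0,3); WM=2
i=5 t=3 v=7: → [3,6); WM=3; [0,3) fires=30
i=6 t=10 v=5: → [9,12); WM=10; [3,6) fires=7
i=7 t=10 v=5: → [9,12); WM=10
i=8 t=12 v=6: → [12,15); WM=12; [9,12) fires=10
i=9 t=12 v=2: → [12,15); WM=12
i=10 t=8 v=6: DROP (t<12-1); WM=12
i=11 t=4 v=5: DROP (t<12-1); WM=12
i=12 t=16 v=6: → [15,18); WM=16; [12,15) fires=8
i=13 t=14 v=3: DROP (t<16-1); WM=16
i=14 t=12 v=9: DROP (t<16-1); WM=16
i=15 t=16 v=9: → [15,18); WM=16

6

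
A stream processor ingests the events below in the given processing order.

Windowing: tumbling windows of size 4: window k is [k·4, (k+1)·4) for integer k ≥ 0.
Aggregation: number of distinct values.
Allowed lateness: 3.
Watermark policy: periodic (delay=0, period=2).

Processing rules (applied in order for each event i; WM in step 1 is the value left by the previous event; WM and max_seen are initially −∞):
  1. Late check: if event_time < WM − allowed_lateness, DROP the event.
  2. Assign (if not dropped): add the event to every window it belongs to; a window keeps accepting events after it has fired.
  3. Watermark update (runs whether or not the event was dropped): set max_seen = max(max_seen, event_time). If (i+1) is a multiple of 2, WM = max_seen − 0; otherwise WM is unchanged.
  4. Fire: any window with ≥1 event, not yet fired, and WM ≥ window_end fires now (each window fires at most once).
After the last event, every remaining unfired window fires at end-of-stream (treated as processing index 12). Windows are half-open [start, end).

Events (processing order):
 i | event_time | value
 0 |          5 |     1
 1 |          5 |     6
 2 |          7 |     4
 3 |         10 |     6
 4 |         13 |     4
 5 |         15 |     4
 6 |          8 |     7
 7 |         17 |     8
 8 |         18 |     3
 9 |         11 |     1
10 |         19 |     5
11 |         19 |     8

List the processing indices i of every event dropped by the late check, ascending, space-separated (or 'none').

6 9

i=0 t=5 v=1: → [4,8); WM=−∞
i=1 t=5 v=6: → [4,8); WM=5
i=2 t=7 v=4: → [4,8); WM=5
i=3 t=10 v=6: → [8,12); WM=10; [4,8) fires=3
i=4 t=13 v=4: → [12,16); WM=10
i=5 t=15 v=4: → [12,16); WM=15; [8,12) fires=1
i=6 t=8 v=7: DROP (t<15-3); WM=15
i=7 t=17 v=8: → [16,20); WM=17; [12,16) fires=1
i=8 t=18 v=3: → [16,20); WM=17
i=9 t=11 v=1: DROP (t<17-3); WM=18
i=10 t=19 v=5: → [16,20); WM=18
i=11 t=19 v=8: → [16,20); WM=19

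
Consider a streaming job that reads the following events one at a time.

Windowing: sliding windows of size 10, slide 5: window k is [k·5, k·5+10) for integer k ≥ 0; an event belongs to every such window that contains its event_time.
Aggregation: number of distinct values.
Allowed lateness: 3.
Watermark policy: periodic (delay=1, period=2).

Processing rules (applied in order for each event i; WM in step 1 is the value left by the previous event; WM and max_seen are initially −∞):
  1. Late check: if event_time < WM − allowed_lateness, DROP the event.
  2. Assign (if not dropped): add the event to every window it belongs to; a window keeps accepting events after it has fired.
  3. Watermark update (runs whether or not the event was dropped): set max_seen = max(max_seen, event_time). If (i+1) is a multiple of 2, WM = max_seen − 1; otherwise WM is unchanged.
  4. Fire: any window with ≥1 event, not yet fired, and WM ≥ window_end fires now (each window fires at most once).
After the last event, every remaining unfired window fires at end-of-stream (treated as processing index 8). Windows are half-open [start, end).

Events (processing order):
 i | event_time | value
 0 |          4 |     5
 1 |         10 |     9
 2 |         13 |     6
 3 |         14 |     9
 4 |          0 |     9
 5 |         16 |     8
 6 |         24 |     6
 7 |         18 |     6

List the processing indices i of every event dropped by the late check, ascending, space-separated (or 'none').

i=0 t=4 v=5: → [0,10); WM=−∞
i=1 t=10 v=9: → [10,20),[5,15); WM=9
i=2 t=13 v=6: → [10,20),[5,15); WM=9
i=3 t=14 v=9: → [10,20),[5,15); WM=13; [0,10) fires=1
i=4 t=0 v=9: DROP (t<13-3); WM=13
i=5 t=16 v=8: → [15,25),[10,20); WM=15; [5,15) fires=2
i=6 t=24 v=6: → [20,30),[15,25); WM=15
i=7 t=18 v=6: → [15,25),[10,20); WM=23; [10,20) fires=3

4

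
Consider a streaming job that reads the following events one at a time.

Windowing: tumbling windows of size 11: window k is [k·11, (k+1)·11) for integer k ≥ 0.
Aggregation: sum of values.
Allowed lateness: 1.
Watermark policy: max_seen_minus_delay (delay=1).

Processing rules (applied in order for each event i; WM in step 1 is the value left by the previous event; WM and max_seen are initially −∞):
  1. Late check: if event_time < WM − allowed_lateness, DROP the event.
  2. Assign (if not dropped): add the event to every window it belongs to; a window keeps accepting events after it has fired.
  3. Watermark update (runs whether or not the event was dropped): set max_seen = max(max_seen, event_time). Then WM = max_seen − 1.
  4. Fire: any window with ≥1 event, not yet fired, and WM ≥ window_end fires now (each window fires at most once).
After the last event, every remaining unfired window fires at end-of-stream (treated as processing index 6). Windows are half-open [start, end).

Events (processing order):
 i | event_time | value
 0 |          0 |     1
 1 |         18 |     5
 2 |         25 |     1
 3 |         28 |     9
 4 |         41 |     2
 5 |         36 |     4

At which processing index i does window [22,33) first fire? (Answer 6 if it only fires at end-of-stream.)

i=0 t=0 v=1: → [0,11); WM=-1
i=1 t=18 v=5: → [11,22); WM=17; [0,11) fires=1
i=2 t=25 v=1: → [22,33); WM=24; [11,22) fires=5
i=3 t=28 v=9: → [22,33); WM=27
i=4 t=41 v=2: → [33,44); WM=40; [22,33) fires=10
i=5 t=36 v=4: DROP (t<40-1); WM=40

4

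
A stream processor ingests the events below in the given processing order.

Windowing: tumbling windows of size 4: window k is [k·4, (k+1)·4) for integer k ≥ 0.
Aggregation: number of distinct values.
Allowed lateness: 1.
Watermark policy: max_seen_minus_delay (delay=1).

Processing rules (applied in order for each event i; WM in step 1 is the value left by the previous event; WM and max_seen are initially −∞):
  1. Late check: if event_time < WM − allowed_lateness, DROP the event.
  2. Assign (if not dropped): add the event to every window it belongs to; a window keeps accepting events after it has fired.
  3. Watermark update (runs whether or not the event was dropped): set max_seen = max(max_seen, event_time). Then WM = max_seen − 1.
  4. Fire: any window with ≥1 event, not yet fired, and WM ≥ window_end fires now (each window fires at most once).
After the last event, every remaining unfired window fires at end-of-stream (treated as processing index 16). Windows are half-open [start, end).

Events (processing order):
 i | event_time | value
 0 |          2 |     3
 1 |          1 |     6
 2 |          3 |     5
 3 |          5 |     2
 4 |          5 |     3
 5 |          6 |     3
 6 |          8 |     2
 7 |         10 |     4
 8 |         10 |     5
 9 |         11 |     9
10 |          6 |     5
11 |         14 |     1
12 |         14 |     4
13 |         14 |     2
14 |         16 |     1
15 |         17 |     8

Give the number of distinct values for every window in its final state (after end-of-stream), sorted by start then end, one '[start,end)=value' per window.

i=0 t=2 v=3: → [0,4); WM=1
i=1 t=1 v=6: → [0,4); WM=1
i=2 t=3 v=5: → [0,4); WM=2
i=3 t=5 v=2: → [4,8); WM=4; [0,4) fires=3
i=4 t=5 v=3: → [4,8); WM=4
i=5 t=6 v=3: → [4,8); WM=5
i=6 t=8 v=2: → [8,12); WM=7
i=7 t=10 v=4: → [8,12); WM=9; [4,8) fires=2
i=8 t=10 v=5: → [8,12); WM=9
i=9 t=11 v=9: → [8,12); WM=10
i=10 t=6 v=5: DROP (t<10-1); WM=10
i=11 t=14 v=1: → [12,16); WM=13; [8,12) fires=4
i=12 t=14 v=4: → [12,16); WM=13
i=13 t=14 v=2: → [12,16); WM=13
i=14 t=16 v=1: → [16,20); WM=15
i=15 t=17 v=8: → [16,20); WM=16; [12,16) fires=3

[0,4)=3 [4,8)=2 [8,12)=4 [12,16)=3 [16,20)=2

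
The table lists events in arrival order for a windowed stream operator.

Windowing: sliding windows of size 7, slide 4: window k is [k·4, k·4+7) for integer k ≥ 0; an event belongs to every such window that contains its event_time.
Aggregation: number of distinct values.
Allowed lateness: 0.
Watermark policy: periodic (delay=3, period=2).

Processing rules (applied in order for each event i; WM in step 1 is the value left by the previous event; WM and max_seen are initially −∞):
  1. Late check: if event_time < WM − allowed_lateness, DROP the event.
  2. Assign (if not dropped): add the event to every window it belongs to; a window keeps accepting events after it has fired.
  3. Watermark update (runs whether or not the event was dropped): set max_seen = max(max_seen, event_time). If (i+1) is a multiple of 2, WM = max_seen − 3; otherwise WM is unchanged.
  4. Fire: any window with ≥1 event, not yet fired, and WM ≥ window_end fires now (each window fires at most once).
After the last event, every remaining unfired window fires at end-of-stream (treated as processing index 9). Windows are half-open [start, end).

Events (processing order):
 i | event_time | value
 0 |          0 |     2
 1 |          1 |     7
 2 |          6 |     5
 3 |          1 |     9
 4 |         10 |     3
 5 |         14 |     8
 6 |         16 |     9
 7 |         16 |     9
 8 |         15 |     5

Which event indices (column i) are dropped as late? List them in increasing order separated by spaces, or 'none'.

i=0 t=0 v=2: → [0,7); WM=−∞
i=1 t=1 v=7: → [0,7); WM=-2
i=2 t=6 v=5: → [4,11),[0,7); WM=-2
i=3 t=1 v=9: → [0,7); WM=3
i=4 t=10 v=3: → [8,15),[4,11); WM=3
i=5 t=14 v=8: → [12,19),[8,15); WM=11; [0,7) fires=4 [4,11) fires=2
i=6 t=16 v=9: → [16,23),[12,19); WM=11
i=7 t=16 v=9: → [16,23),[12,19); WM=13
i=8 t=15 v=5: → [12,19); WM=13

none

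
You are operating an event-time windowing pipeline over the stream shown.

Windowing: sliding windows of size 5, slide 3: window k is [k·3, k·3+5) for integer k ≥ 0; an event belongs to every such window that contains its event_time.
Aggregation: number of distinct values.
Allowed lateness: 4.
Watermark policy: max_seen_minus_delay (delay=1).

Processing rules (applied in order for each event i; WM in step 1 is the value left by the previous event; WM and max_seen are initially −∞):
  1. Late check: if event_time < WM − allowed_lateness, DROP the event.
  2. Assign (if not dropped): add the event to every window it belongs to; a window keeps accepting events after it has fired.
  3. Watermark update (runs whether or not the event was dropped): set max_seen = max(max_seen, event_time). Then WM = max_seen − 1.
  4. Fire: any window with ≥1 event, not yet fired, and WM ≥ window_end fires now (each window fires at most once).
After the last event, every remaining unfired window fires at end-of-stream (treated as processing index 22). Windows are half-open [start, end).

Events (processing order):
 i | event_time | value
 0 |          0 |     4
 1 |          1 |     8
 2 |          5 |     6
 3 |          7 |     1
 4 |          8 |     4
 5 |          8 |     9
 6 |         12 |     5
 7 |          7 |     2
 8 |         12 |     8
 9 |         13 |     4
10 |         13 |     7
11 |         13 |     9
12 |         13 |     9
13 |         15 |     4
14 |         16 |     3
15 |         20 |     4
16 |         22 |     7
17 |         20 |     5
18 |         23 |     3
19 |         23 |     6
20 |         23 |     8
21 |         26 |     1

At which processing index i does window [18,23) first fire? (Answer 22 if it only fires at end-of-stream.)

i=0 t=0 v=4: → [0,5); WM=-1
i=1 t=1 v=8: → [0,5); WM=0
i=2 t=5 v=6: → [3,8); WM=4
i=3 t=7 v=1: → [6,11),[3,8); WM=6; [0,5) fires=2
i=4 t=8 v=4: → [6,11); WM=7
i=5 t=8 v=9: → [6,11); WM=7
i=6 t=12 v=5: → [12,17),[9,14); WM=11; [3,8) fires=2 [6,11) fires=3
i=7 t=7 v=2: → [6,11),[3,8); WM=11
i=8 t=12 v=8: → [12,17),[9,14); WM=11
i=9 t=13 v=4: → [12,17),[9,14); WM=12
i=10 t=13 v=7: → [12,17),[9,14); WM=12
i=11 t=13 v=9: → [12,17),[9,14); WM=12
i=12 t=13 v=9: → [12,17),[9,14); WM=12
i=13 t=15 v=4: → [15,20),[12,17); WM=14; [9,14) fires=5
i=14 t=16 v=3: → [15,20),[12,17); WM=15
i=15 t=20 v=4: → [18,23); WM=19; [12,17) fires=6
i=16 t=22 v=7: → [21,26),[18,23); WM=21; [15,20) fires=2
i=17 t=20 v=5: → [18,23); WM=21
i=18 t=23 v=3: → [21,26); WM=22
i=19 t=23 v=6: → [21,26); WM=22
i=20 t=23 v=8: → [21,26); WM=22
i=21 t=26 v=1: → [24,29); WM=25; [18,23) fires=3

21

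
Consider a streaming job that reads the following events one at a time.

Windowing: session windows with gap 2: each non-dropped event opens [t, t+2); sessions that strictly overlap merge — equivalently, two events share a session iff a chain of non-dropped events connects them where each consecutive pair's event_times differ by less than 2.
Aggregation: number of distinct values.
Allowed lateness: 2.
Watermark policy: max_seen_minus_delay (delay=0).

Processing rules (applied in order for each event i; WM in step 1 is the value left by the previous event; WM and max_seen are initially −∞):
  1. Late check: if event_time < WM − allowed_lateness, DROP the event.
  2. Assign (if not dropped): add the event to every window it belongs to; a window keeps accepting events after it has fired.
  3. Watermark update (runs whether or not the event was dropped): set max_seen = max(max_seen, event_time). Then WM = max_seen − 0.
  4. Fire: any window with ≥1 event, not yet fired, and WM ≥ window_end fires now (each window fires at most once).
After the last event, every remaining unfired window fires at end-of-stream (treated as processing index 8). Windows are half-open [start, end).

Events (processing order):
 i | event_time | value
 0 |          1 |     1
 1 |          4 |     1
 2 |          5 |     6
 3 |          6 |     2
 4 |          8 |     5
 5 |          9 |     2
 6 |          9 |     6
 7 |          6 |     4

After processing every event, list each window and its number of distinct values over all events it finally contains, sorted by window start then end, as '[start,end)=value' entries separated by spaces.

i=0 t=1 v=1: → [1,3); WM=1
i=1 t=4 v=1: → [4,6); WM=4
i=2 t=5 v=6: → [4,7); WM=5
i=3 t=6 v=2: → [4,8); WM=6
i=4 t=8 v=5: → [8,10); WM=8
i=5 t=9 v=2: → [8,11); WM=9
i=6 t=9 v=6: → [8,11); WM=9
i=7 t=6 v=4: DROP (t<9-2); WM=9

[1,3)=1 [4,8)=3 [8,11)=3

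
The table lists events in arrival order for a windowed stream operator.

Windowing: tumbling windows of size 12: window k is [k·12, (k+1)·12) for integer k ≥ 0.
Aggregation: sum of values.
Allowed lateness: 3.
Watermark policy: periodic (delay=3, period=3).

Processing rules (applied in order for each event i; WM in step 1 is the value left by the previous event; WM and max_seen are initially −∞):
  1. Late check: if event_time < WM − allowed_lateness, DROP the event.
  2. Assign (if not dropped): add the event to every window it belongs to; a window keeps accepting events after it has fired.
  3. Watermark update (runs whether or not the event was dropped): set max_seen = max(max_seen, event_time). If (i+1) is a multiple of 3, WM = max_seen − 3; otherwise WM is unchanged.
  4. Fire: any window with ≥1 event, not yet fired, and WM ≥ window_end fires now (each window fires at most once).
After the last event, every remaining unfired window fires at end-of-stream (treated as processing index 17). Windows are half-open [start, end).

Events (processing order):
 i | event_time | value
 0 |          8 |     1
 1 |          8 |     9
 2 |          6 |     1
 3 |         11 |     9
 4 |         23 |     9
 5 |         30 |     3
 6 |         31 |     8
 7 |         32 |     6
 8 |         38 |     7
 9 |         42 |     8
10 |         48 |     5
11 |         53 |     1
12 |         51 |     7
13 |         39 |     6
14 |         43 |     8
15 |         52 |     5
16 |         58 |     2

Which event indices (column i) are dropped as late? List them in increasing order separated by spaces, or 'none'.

13 14

i=0 t=8 v=1: → [0,12); WM=−∞
i=1 t=8 v=9: → [0,12); WM=−∞
i=2 t=6 v=1: → [0,12); WM=5
i=3 t=11 v=9: → [0,12); WM=5
i=4 t=23 v=9: → [12,24); WM=5
i=5 t=30 v=3: → [24,36); WM=27; [0,12) fires=20 [12,24) fires=9
i=6 t=31 v=8: → [24,36); WM=27
i=7 t=32 v=6: → [24,36); WM=27
i=8 t=38 v=7: → [36,48); WM=35
i=9 t=42 v=8: → [36,48); WM=35
i=10 t=48 v=5: → [48,60); WM=35
i=11 t=53 v=1: → [48,60); WM=50; [24,36) fires=17 [36,48) fires=15
i=12 t=51 v=7: → [48,60); WM=50
i=13 t=39 v=6: DROP (t<50-3); WM=50
i=14 t=43 v=8: DROP (t<50-3); WM=50
i=15 t=52 v=5: → [48,60); WM=50
i=16 t=58 v=2: → [48,60); WM=50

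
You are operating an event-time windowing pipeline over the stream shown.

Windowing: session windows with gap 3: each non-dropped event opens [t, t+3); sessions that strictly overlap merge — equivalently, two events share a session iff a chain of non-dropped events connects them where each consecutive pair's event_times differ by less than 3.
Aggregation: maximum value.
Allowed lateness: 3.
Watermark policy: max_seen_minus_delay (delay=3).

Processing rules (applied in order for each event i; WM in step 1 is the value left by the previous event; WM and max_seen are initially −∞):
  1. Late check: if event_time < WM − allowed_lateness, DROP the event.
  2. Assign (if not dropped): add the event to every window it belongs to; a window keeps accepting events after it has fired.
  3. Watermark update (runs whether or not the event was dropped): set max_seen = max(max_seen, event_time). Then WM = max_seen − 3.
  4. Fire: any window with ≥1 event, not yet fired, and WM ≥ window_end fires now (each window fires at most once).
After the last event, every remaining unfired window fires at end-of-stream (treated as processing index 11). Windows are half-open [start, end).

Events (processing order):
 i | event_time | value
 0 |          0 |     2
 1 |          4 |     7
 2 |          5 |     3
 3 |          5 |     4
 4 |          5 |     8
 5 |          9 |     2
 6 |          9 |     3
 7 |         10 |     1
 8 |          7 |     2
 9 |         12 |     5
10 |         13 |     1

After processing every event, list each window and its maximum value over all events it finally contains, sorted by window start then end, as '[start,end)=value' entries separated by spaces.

i=0 t=0 v=2: → [0,3); WM=-3
i=1 t=4 v=7: → [4,7); WM=1
i=2 t=5 v=3: → [4,8); WM=2
i=3 t=5 v=4: → [4,8); WM=2
i=4 t=5 v=8: → [4,8); WM=2
i=5 t=9 v=2: → [9,12); WM=6
i=6 t=9 v=3: → [9,12); WM=6
i=7 t=10 v=1: → [9,13); WM=7
i=8 t=7 v=2: → [4,13); WM=7
i=9 t=12 v=5: → [4,15); WM=9
i=10 t=13 v=1: → [4,16); WM=10

[0,3)=2 [4,16)=8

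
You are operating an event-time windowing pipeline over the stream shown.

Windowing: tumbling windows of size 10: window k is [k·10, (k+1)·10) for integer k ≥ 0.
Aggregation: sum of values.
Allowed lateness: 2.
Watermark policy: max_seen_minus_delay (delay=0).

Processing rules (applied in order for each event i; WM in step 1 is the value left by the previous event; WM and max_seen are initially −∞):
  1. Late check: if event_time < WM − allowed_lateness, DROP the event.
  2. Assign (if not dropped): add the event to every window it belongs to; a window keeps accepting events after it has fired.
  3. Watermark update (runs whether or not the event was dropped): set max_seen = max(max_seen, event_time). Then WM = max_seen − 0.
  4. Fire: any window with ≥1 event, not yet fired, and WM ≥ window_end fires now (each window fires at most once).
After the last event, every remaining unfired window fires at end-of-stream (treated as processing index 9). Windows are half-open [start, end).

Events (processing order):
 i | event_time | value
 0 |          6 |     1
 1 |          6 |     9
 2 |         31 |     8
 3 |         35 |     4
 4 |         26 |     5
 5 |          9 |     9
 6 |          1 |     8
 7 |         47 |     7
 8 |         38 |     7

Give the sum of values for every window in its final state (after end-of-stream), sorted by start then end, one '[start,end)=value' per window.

[0,10)=10 [30,40)=12 [40,50)=7

i=0 t=6 v=1: → [0,10); WM=6
i=1 t=6 v=9: → [0,10); WM=6
i=2 t=31 v=8: → [30,40); WM=31; [0,10) fires=10
i=3 t=35 v=4: → [30,40); WM=35
i=4 t=26 v=5: DROP (t<35-2); WM=35
i=5 t=9 v=9: DROP (t<35-2); WM=35
i=6 t=1 v=8: DROP (t<35-2); WM=35
i=7 t=47 v=7: → [40,50); WM=47; [30,40) fires=12
i=8 t=38 v=7: DROP (t<47-2); WM=47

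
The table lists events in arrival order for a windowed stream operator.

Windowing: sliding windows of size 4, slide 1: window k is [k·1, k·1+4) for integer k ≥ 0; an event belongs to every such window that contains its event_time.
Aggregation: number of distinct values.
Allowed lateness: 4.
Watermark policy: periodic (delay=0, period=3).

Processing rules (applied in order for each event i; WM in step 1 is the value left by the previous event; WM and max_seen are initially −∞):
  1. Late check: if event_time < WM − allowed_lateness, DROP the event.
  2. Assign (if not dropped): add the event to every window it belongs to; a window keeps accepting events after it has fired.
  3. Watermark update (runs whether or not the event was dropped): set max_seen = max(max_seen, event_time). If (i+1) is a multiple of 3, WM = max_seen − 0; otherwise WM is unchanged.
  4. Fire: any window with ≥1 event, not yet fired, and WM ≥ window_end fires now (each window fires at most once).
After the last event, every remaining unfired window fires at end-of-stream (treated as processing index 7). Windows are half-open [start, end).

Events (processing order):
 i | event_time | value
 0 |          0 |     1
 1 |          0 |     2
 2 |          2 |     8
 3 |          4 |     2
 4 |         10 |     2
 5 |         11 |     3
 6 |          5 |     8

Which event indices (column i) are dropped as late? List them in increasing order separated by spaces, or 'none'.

6

i=0 t=0 v=1: → [0,4); WM=−∞
i=1 t=0 v=2: → [0,4); WM=−∞
i=2 t=2 v=8: → [2,6),[1,5),[0,4); WM=2
i=3 t=4 v=2: → [4,8),[3,7),[2,6),[1,5); WM=2
i=4 t=10 v=2: → [10,14),[9,13),[8,12),[7,11); WM=2
i=5 t=11 v=3: → [11,15),[10,14),[9,13),[8,12); WM=11; [0,4) fires=3 [1,5) fires=2 [2,6) fires=2 [3,7) fires=1 [4,8) fires=1 [7,11) fires=1
i=6 t=5 v=8: DROP (t<11-4); WM=11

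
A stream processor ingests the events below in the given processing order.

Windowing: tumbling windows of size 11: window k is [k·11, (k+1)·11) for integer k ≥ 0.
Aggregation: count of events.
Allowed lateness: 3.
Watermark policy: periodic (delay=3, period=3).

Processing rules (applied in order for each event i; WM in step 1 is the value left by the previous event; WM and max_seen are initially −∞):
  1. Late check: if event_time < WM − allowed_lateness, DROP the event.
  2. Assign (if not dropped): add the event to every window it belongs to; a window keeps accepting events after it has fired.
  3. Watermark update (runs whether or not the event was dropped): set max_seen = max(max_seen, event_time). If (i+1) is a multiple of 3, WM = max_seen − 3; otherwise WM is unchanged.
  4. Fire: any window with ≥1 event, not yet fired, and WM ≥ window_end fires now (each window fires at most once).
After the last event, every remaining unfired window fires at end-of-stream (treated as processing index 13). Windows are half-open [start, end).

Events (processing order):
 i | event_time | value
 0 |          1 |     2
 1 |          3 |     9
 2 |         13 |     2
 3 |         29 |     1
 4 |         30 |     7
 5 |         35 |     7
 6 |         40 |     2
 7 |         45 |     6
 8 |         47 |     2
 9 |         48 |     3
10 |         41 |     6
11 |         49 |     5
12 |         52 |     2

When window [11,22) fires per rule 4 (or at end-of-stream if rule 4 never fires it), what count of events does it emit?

1

i=0 t=1 v=2: → [0,11); WM=−∞
i=1 t=3 v=9: → [0,11); WM=−∞
i=2 t=13 v=2: → [11,22); WM=10
i=3 t=29 v=1: → [22,33); WM=10
i=4 t=30 v=7: → [22,33); WM=10
i=5 t=35 v=7: → [33,44); WM=32; [0,11) fires=2 [11,22) fires=1
i=6 t=40 v=2: → [33,44); WM=32
i=7 t=45 v=6: → [44,55); WM=32
i=8 t=47 v=2: → [44,55); WM=44; [22,33) fires=2 [33,44) fires=2
i=9 t=48 v=3: → [44,55); WM=44
i=10 t=41 v=6: → [33,44); WM=44
i=11 t=49 v=5: → [44,55); WM=46
i=12 t=52 v=2: → [44,55); WM=46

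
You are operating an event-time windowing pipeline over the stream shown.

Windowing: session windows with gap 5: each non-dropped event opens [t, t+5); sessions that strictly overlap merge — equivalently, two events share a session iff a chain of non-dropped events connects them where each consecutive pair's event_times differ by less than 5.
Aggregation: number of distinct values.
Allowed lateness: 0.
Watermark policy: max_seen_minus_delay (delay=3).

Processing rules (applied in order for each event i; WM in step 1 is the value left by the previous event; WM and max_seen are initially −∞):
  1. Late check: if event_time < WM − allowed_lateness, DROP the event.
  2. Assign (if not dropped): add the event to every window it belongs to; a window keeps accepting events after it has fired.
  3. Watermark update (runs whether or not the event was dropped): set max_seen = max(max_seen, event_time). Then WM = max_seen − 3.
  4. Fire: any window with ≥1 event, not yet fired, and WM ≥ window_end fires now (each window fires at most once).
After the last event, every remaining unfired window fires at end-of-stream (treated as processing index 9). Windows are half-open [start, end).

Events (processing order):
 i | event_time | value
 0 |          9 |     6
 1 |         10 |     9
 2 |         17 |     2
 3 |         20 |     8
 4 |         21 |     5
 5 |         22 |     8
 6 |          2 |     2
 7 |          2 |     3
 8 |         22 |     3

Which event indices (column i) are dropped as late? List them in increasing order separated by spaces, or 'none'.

i=0 t=9 v=6: → [9,14); WM=6
i=1 t=10 v=9: → [9,15); WM=7
i=2 t=17 v=2: → [17,22); WM=14
i=3 t=20 v=8: → [17,25); WM=17
i=4 t=21 v=5: → [17,26); WM=18
i=5 t=22 v=8: → [17,27); WM=19
i=6 t=2 v=2: DROP (t<19-0); WM=19
i=7 t=2 v=3: DROP (t<19-0); WM=19
i=8 t=22 v=3: → [17,27); WM=19

6 7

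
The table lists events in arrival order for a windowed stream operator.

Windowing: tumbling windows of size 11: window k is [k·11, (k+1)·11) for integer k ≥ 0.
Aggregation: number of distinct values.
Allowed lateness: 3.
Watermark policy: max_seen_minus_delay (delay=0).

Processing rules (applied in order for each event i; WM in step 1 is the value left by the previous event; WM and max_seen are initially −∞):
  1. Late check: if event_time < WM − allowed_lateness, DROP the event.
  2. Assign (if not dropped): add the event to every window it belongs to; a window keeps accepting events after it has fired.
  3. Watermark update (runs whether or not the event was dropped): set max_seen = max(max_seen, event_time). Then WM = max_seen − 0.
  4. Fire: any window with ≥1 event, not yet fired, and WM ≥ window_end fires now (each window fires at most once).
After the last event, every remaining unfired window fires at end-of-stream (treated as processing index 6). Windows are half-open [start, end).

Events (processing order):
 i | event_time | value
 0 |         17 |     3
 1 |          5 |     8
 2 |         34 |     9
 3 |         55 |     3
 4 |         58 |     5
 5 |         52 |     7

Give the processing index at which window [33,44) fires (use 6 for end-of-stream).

3

i=0 t=17 v=3: → [11,22); WM=17
i=1 t=5 v=8: DROP (t<17-3); WM=17
i=2 t=34 v=9: → [33,44); WM=34; [11,22) fires=1
i=3 t=55 v=3: → [55,66); WM=55; [33,44) fires=1
i=4 t=58 v=5: → [55,66); WM=58
i=5 t=52 v=7: DROP (t<58-3); WM=58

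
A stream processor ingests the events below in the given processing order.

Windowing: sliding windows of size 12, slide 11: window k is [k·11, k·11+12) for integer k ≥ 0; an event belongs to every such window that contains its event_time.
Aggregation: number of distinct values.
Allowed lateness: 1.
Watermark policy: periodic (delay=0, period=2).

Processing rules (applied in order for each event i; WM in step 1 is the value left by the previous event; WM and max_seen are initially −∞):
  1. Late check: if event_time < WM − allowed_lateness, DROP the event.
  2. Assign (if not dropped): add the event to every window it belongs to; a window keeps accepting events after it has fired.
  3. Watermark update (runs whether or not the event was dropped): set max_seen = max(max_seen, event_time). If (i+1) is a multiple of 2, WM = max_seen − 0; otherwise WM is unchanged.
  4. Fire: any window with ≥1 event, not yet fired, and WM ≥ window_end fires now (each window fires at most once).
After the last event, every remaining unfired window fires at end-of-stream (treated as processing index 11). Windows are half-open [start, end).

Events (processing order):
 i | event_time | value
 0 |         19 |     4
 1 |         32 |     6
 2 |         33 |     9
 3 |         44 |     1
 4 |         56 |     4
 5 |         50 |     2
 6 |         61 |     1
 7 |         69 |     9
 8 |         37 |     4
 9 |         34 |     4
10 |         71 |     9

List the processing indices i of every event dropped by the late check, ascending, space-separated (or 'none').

i=0 t=19 v=4: → [11,23); WM=−∞
i=1 t=32 v=6: → [22,34); WM=32; [11,23) fires=1
i=2 t=33 v=9: → [33,45),[22,34); WM=32
i=3 t=44 v=1: → [44,56),[33,45); WM=44; [22,34) fires=2
i=4 t=56 v=4: → [55,67); WM=44
i=5 t=50 v=2: → [44,56); WM=56; [33,45) fires=2 [44,56) fires=2
i=6 t=61 v=1: → [55,67); WM=56
i=7 t=69 v=9: → [66,78); WM=69; [55,67) fires=2
i=8 t=37 v=4: DROP (t<69-1); WM=69
i=9 t=34 v=4: DROP (t<69-1); WM=69
i=10 t=71 v=9: → [66,78); WM=69

8 9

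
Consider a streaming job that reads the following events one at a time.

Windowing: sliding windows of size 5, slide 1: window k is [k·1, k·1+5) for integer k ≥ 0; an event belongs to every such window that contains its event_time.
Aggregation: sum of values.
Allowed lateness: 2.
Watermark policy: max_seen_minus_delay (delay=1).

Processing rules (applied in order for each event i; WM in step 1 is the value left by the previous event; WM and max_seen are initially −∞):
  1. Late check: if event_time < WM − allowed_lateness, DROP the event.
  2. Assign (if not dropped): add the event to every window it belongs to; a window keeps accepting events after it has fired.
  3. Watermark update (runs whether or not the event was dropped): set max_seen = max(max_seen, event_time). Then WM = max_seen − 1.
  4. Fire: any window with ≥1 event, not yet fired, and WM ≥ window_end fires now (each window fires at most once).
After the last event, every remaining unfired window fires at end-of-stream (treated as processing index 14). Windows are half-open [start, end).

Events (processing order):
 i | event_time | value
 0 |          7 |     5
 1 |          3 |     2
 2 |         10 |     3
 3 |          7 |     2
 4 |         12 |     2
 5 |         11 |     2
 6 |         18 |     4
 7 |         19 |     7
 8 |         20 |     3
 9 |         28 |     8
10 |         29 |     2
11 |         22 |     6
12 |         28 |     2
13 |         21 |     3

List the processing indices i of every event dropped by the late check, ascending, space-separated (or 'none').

1 11 13

i=0 t=7 v=5: → [7,12),[6,11),[5,10),[4,9),[3,8); WM=6
i=1 t=3 v=2: DROP (t<6-2); WM=6
i=2 t=10 v=3: → [10,15),[9,14),[8,13),[7,12),[6,11); WM=9; [3,8) fires=5 [4,9) fires=5
i=3 t=7 v=2: → [7,12),[6,11),[5,10),[4,9),[3,8); WM=9
i=4 t=12 v=2: → [12,17),[11,16),[10,15),[9,14),[8,13); WM=11; [5,10) fires=7 [6,11) fires=10
i=5 t=11 v=2: → [11,16),[10,15),[9,14),[8,13),[7,12); WM=11
i=6 t=18 v=4: → [18,23),[17,22),[16,21),[15,20),[14,19); WM=17; [7,12) fires=12 [8,13) fires=7 [9,14) fires=7 [10,15) fires=7 [11,16) fires=4 [12,17) fires=2
i=7 t=19 v=7: → [19,24),[18,23),[17,22),[16,21),[15,20); WM=18
i=8 t=20 v=3: → [20,25),[19,24),[18,23),[17,22),[16,21); WM=19; [14,19) fires=4
i=9 t=28 v=8: → [28,33),[27,32),[26,31),[25,30),[24,29); WM=27; [15,20) fires=11 [16,21) fires=14 [17,22) fires=14 [18,23) fires=14 [19,24) fires=10 [20,25) fires=3
i=10 t=29 v=2: → [29,34),[28,33),[27,32),[26,31),[25,30); WM=28
i=11 t=22 v=6: DROP (t<28-2); WM=28
i=12 t=28 v=2: → [28,33),[27,32),[26,31),[25,30),[24,29); WM=28
i=13 t=21 v=3: DROP (t<28-2); WM=28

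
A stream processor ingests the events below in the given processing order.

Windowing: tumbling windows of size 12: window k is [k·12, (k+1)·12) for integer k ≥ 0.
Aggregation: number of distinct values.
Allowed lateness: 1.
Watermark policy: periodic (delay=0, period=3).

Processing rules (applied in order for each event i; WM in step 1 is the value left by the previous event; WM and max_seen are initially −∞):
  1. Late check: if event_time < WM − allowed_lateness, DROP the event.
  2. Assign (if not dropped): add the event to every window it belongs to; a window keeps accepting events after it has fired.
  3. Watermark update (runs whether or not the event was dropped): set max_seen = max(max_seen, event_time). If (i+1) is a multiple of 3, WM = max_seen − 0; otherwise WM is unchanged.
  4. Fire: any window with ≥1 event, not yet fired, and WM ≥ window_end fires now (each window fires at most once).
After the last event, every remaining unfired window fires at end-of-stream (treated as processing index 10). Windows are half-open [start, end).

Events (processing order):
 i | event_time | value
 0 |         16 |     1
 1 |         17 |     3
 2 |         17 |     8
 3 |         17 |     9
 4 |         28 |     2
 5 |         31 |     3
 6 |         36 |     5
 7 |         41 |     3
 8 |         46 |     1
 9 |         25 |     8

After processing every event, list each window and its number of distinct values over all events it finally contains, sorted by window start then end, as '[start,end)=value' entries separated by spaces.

[12,24)=4 [24,36)=2 [36,48)=3

i=0 t=16 v=1: → [12,24); WM=−∞
i=1 t=17 v=3: → [12,24); WM=−∞
i=2 t=17 v=8: → [12,24); WM=17
i=3 t=17 v=9: → [12,24); WM=17
i=4 t=28 v=2: → [24,36); WM=17
i=5 t=31 v=3: → [24,36); WM=31; [12,24) fires=4
i=6 t=36 v=5: → [36,48); WM=31
i=7 t=41 v=3: → [36,48); WM=31
i=8 t=46 v=1: → [36,48); WM=46; [24,36) fires=2
i=9 t=25 v=8: DROP (t<46-1); WM=46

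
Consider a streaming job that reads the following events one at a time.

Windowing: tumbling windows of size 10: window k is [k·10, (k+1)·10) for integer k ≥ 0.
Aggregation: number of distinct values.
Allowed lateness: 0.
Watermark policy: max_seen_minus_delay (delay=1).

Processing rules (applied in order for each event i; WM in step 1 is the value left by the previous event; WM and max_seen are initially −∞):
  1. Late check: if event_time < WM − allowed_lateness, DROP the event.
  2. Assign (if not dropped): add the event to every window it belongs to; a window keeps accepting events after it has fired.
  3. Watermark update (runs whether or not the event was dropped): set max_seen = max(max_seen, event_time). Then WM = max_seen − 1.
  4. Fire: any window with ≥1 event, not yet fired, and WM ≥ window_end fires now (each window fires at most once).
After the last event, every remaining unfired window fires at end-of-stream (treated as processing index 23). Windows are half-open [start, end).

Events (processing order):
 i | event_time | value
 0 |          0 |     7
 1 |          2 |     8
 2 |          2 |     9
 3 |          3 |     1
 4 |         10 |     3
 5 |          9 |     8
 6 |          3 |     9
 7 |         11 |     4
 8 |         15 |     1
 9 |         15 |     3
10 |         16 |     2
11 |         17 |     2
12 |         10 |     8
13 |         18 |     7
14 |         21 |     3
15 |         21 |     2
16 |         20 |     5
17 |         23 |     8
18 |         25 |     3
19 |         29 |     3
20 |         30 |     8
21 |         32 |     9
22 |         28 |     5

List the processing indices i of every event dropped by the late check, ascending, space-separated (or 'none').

6 12 22

i=0 t=0 v=7: → [0,10); WM=-1
i=1 t=2 v=8: → [0,10); WM=1
i=2 t=2 v=9: → [0,10); WM=1
i=3 t=3 v=1: → [0,10); WM=2
i=4 t=10 v=3: → [10,20); WM=9
i=5 t=9 v=8: → [0,10); WM=9
i=6 t=3 v=9: DROP (t<9-0); WM=9
i=7 t=11 v=4: → [10,20); WM=10; [0,10) fires=4
i=8 t=15 v=1: → [10,20); WM=14
i=9 t=15 v=3: → [10,20); WM=14
i=10 t=16 v=2: → [10,20); WM=15
i=11 t=17 v=2: → [10,20); WM=16
i=12 t=10 v=8: DROP (t<16-0); WM=16
i=13 t=18 v=7: → [10,20); WM=17
i=14 t=21 v=3: → [20,30); WM=20; [10,20) fires=5
i=15 t=21 v=2: → [20,30); WM=20
i=16 t=20 v=5: → [20,30); WM=20
i=17 t=23 v=8: → [20,30); WM=22
i=18 t=25 v=3: → [20,30); WM=24
i=19 t=29 v=3: → [20,30); WM=28
i=20 t=30 v=8: → [30,40); WM=29
i=21 t=32 v=9: → [30,40); WM=31; [20,30) fires=4
i=22 t=28 v=5: DROP (t<31-0); WM=31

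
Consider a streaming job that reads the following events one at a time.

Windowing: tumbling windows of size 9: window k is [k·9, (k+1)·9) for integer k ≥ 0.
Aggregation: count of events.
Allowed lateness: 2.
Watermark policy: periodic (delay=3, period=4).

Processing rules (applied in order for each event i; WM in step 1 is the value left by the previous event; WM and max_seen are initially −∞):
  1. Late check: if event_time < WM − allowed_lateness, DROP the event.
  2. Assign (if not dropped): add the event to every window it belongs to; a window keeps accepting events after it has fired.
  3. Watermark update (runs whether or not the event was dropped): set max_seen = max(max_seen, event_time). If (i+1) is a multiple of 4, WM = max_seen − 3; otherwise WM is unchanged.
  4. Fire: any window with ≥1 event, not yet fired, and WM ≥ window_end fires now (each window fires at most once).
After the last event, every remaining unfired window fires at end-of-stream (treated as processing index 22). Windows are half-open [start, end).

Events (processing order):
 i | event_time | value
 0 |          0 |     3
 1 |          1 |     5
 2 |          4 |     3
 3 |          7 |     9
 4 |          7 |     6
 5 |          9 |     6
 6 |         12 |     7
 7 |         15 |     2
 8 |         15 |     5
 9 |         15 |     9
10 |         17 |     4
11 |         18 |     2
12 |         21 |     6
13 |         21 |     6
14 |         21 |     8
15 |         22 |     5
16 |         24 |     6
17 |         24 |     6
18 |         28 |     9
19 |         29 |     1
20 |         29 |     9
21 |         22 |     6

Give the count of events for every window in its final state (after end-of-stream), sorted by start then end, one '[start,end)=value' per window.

[0,9)=5 [9,18)=6 [18,27)=7 [27,36)=3

i=0 t=0 v=3: → [0,9); WM=−∞
i=1 t=1 v=5: → [0,9); WM=−∞
i=2 t=4 v=3: → [0,9); WM=−∞
i=3 t=7 v=9: → [0,9); WM=4
i=4 t=7 v=6: → [0,9); WM=4
i=5 t=9 v=6: → [9,18); WM=4
i=6 t=12 v=7: → [9,18); WM=4
i=7 t=15 v=2: → [9,18); WM=12; [0,9) fires=5
i=8 t=15 v=5: → [9,18); WM=12
i=9 t=15 v=9: → [9,18); WM=12
i=10 t=17 v=4: → [9,18); WM=12
i=11 t=18 v=2: → [18,27); WM=15
i=12 t=21 v=6: → [18,27); WM=15
i=13 t=21 v=6: → [18,27); WM=15
i=14 t=21 v=8: → [18,27); WM=15
i=15 t=22 v=5: → [18,27); WM=19; [9,18) fires=6
i=16 t=24 v=6: → [18,27); WM=19
i=17 t=24 v=6: → [18,27); WM=19
i=18 t=28 v=9: → [27,36); WM=19
i=19 t=29 v=1: → [27,36); WM=26
i=20 t=29 v=9: → [27,36); WM=26
i=21 t=22 v=6: DROP (t<26-2); WM=26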